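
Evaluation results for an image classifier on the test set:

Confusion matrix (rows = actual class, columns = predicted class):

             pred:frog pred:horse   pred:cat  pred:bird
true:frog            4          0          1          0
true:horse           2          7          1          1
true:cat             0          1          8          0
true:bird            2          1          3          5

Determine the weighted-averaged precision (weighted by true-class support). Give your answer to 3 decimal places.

Per-class precision (TP/(TP+FP)):
  frog: TP=4, FP=2+0+2=4 → 4/8 = 0.5000
  horse: TP=7, FP=0+1+1=2 → 7/9 = 0.7778
  cat: TP=8, FP=1+1+3=5 → 8/13 = 0.6154
  bird: TP=5, FP=0+1+0=1 → 5/6 = 0.8333
Weighted-precision = Σ (supportᵢ/N)·precisionᵢ with N=36: (5/36)·0.5000 + (11/36)·0.7778 + (9/36)·0.6154 + (11/36)·0.8333 = 0.716

0.716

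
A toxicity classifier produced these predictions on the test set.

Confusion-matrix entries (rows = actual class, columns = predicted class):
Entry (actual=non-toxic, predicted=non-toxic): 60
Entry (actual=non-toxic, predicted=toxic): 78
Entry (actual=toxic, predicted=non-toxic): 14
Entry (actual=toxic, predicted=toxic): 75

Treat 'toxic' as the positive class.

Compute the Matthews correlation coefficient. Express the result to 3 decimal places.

0.289

MCC = (TP·TN − FP·FN) / √((TP+FP)(TP+FN)(TN+FP)(TN+FN))
Numerator = 75·60 − 78·14 = 3408
Denominator = √(153·89·138·74) = √139056804 = 11792.2349
MCC = 3408 / 11792.2349 = 0.289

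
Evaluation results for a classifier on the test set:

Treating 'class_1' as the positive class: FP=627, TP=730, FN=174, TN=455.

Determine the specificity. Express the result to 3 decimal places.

Specificity = TN/(TN+FP) = 455/(455+627) = 0.421

0.421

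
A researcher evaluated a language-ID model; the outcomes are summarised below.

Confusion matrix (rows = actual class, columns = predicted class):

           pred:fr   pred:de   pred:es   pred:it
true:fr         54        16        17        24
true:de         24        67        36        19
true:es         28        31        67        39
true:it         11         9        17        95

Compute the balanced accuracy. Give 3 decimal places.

0.518

Balanced accuracy = mean of per-class recall.
  fr: recall = 54/111 = 0.4865
  de: recall = 67/146 = 0.4589
  es: recall = 67/165 = 0.4061
  it: recall = 95/132 = 0.7197
Mean = (0.4865 + 0.4589 + 0.4061 + 0.7197) / 4 = 0.518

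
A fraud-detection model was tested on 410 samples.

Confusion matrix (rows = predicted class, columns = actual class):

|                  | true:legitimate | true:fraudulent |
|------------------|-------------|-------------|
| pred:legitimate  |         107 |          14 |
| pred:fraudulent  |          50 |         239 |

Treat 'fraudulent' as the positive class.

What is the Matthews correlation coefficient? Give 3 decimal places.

MCC = (TP·TN − FP·FN) / √((TP+FP)(TP+FN)(TN+FP)(TN+FN))
Numerator = 239·107 − 50·14 = 24873
Denominator = √(289·253·157·121) = √1389003649 = 37269.3393
MCC = 24873 / 37269.3393 = 0.667

0.667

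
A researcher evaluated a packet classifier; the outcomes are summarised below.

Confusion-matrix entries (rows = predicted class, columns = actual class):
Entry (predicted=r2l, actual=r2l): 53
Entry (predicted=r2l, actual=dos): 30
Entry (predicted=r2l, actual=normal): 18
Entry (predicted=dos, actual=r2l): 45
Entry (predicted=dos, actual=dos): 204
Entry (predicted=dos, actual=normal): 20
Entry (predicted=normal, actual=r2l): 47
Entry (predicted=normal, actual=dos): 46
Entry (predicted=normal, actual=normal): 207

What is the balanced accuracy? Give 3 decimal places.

Balanced accuracy = mean of per-class recall.
  r2l: recall = 53/145 = 0.3655
  dos: recall = 204/280 = 0.7286
  normal: recall = 207/245 = 0.8449
Mean = (0.3655 + 0.7286 + 0.8449) / 3 = 0.646

0.646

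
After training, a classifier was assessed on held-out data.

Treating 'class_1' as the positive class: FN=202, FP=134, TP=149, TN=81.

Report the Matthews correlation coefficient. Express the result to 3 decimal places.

MCC = (TP·TN − FP·FN) / √((TP+FP)(TP+FN)(TN+FP)(TN+FN))
Numerator = 149·81 − 134·202 = -14999
Denominator = √(283·351·215·283) = √6043916385 = 77742.6291
MCC = -14999 / 77742.6291 = -0.193

-0.193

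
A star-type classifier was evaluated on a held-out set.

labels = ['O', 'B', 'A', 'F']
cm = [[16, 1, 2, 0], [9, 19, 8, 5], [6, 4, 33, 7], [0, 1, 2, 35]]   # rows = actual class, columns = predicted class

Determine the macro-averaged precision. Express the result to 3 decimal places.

0.689

Per-class precision (TP/(TP+FP)):
  O: TP=16, FP=9+6+0=15 → 16/31 = 0.5161
  B: TP=19, FP=1+4+1=6 → 19/25 = 0.7600
  A: TP=33, FP=2+8+2=12 → 33/45 = 0.7333
  F: TP=35, FP=0+5+7=12 → 35/47 = 0.7447
Macro-precision = mean = (0.5161 + 0.7600 + 0.7333 + 0.7447) / 4 = 0.689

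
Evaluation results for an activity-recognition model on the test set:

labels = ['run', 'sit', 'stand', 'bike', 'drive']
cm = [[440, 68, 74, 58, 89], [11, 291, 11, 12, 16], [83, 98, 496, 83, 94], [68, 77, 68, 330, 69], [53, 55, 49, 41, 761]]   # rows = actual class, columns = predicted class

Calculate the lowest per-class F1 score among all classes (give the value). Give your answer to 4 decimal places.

Per-class F1 score (2·TP/(2·TP+FP+FN)):
  run: TP=440, FP=11+83+68+53=215, FN=68+74+58+89=289 → 880/1384 = 0.63584
  sit: TP=291, FP=68+98+77+55=298, FN=11+11+12+16=50 → 582/930 = 0.62581
  stand: TP=496, FP=74+11+68+49=202, FN=83+98+83+94=358 → 992/1552 = 0.63918
  bike: TP=330, FP=58+12+83+41=194, FN=68+77+68+69=282 → 660/1136 = 0.58099
  drive: TP=761, FP=89+16+94+69=268, FN=53+55+49+41=198 → 1522/1988 = 0.76559
Lowest is class 'bike' with F1 score = 0.5810.

0.5810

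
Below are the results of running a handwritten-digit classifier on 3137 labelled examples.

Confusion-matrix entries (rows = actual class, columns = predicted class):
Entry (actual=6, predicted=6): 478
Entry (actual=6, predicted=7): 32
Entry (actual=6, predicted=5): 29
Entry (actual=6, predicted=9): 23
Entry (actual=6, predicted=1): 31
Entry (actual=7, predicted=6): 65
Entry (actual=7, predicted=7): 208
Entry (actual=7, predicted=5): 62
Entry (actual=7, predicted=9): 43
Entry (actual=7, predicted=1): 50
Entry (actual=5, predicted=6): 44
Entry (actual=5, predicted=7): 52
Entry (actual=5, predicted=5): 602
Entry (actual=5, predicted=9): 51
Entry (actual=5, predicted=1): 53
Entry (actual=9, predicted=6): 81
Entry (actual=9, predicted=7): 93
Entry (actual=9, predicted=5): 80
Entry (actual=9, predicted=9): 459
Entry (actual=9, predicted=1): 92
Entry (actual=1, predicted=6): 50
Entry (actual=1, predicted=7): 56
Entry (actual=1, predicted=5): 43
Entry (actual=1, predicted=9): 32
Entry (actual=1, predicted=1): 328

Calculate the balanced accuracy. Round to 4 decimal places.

Balanced accuracy = mean of per-class recall.
  6: recall = 478/593 = 0.80607
  7: recall = 208/428 = 0.48598
  5: recall = 602/802 = 0.75062
  9: recall = 459/805 = 0.57019
  1: recall = 328/509 = 0.64440
Mean = (0.80607 + 0.48598 + 0.75062 + 0.57019 + 0.64440) / 5 = 0.6515

0.6515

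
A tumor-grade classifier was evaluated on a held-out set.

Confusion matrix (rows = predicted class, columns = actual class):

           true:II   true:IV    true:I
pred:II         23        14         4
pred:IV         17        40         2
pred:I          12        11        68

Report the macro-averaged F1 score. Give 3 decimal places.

Per-class F1 score (2·TP/(2·TP+FP+FN)):
  II: TP=23, FP=14+4=18, FN=17+12=29 → 46/93 = 0.4946
  IV: TP=40, FP=17+2=19, FN=14+11=25 → 80/124 = 0.6452
  I: TP=68, FP=12+11=23, FN=4+2=6 → 136/165 = 0.8242
Macro-F1 score = mean = (0.4946 + 0.6452 + 0.8242) / 3 = 0.655

0.655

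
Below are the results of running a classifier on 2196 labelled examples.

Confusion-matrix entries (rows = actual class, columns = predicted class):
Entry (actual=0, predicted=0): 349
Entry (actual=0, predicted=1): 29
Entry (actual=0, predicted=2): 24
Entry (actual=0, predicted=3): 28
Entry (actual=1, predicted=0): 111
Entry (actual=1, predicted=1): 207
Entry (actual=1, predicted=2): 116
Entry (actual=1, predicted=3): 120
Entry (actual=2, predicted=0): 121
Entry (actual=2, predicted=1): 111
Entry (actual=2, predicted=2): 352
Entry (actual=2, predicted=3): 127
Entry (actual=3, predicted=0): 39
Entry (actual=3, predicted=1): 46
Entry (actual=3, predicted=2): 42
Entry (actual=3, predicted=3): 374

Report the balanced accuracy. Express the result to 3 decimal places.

Balanced accuracy = mean of per-class recall.
  0: recall = 349/430 = 0.8116
  1: recall = 207/554 = 0.3736
  2: recall = 352/711 = 0.4951
  3: recall = 374/501 = 0.7465
Mean = (0.8116 + 0.3736 + 0.4951 + 0.7465) / 4 = 0.607

0.607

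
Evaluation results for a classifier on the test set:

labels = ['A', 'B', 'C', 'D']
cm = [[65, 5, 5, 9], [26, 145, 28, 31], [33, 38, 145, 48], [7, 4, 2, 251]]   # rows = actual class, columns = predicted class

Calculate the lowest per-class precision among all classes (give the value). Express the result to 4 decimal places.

0.4962

Per-class precision (TP/(TP+FP)):
  A: TP=65, FP=26+33+7=66 → 65/131 = 0.49618
  B: TP=145, FP=5+38+4=47 → 145/192 = 0.75521
  C: TP=145, FP=5+28+2=35 → 145/180 = 0.80556
  D: TP=251, FP=9+31+48=88 → 251/339 = 0.74041
Lowest is class 'A' with precision = 0.4962.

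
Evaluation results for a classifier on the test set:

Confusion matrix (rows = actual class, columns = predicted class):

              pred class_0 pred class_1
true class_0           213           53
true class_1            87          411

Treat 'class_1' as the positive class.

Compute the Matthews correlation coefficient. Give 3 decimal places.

0.611

MCC = (TP·TN − FP·FN) / √((TP+FP)(TP+FN)(TN+FP)(TN+FN))
Numerator = 411·213 − 53·87 = 82932
Denominator = √(464·498·266·300) = √18439545600 = 135792.2884
MCC = 82932 / 135792.2884 = 0.611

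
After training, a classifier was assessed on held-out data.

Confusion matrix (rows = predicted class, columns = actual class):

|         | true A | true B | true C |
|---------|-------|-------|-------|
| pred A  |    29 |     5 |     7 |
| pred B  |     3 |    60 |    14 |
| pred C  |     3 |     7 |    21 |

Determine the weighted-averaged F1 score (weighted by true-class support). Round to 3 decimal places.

0.731

Per-class F1 score (2·TP/(2·TP+FP+FN)):
  A: TP=29, FP=5+7=12, FN=3+3=6 → 58/76 = 0.7632
  B: TP=60, FP=3+14=17, FN=5+7=12 → 120/149 = 0.8054
  C: TP=21, FP=3+7=10, FN=7+14=21 → 42/73 = 0.5753
Weighted-F1 score = Σ (supportᵢ/N)·F1 scoreᵢ with N=149: (35/149)·0.7632 + (72/149)·0.8054 + (42/149)·0.5753 = 0.731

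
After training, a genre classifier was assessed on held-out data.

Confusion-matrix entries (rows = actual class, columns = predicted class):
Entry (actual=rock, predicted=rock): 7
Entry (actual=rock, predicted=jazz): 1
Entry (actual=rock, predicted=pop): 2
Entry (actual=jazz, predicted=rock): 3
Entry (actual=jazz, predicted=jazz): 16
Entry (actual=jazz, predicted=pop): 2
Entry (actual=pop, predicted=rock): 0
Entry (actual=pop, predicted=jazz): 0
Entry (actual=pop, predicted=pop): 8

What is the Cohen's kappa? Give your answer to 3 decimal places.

0.678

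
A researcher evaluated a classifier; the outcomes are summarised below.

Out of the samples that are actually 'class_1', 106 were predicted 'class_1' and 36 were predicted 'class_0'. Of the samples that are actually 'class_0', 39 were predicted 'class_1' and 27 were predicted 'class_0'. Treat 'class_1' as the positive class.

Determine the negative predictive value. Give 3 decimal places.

0.429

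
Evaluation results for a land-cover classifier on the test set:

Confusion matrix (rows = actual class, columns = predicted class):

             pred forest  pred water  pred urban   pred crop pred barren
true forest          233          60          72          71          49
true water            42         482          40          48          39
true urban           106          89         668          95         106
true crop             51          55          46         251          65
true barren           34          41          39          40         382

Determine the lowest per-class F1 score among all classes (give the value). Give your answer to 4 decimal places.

Per-class F1 score (2·TP/(2·TP+FP+FN)):
  forest: TP=233, FP=42+106+51+34=233, FN=60+72+71+49=252 → 466/951 = 0.49001
  water: TP=482, FP=60+89+55+41=245, FN=42+40+48+39=169 → 964/1378 = 0.69956
  urban: TP=668, FP=72+40+46+39=197, FN=106+89+95+106=396 → 1336/1929 = 0.69259
  crop: TP=251, FP=71+48+95+40=254, FN=51+55+46+65=217 → 502/973 = 0.51593
  barren: TP=382, FP=49+39+106+65=259, FN=34+41+39+40=154 → 764/1177 = 0.64911
Lowest is class 'forest' with F1 score = 0.4900.

0.4900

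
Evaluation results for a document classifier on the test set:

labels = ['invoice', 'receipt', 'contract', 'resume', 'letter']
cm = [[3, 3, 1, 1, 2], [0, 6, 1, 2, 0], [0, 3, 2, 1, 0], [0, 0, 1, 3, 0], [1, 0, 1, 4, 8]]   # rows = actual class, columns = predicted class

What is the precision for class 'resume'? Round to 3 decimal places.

0.273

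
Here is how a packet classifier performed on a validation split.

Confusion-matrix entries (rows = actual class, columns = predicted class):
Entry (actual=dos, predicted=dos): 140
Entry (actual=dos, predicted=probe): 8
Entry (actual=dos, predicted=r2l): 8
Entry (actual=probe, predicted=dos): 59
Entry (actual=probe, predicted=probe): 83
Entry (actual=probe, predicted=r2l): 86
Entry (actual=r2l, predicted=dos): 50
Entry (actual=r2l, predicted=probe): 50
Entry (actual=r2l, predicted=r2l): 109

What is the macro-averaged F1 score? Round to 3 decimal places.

Per-class F1 score (2·TP/(2·TP+FP+FN)):
  dos: TP=140, FP=59+50=109, FN=8+8=16 → 280/405 = 0.6914
  probe: TP=83, FP=8+50=58, FN=59+86=145 → 166/369 = 0.4499
  r2l: TP=109, FP=8+86=94, FN=50+50=100 → 218/412 = 0.5291
Macro-F1 score = mean = (0.6914 + 0.4499 + 0.5291) / 3 = 0.557

0.557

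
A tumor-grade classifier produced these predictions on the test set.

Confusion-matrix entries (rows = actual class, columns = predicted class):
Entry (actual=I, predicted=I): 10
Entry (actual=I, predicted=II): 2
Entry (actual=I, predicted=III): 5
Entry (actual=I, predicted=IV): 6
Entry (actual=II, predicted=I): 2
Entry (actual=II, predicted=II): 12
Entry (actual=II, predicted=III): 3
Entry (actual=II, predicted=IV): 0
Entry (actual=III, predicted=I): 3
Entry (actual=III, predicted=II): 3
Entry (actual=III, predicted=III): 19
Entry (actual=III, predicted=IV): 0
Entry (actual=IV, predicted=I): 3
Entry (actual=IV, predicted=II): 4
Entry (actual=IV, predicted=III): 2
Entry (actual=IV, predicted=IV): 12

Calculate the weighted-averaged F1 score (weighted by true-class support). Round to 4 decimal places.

Per-class F1 score (2·TP/(2·TP+FP+FN)):
  I: TP=10, FP=2+3+3=8, FN=2+5+6=13 → 20/41 = 0.48780
  II: TP=12, FP=2+3+4=9, FN=2+3+0=5 → 24/38 = 0.63158
  III: TP=19, FP=5+3+2=10, FN=3+3+0=6 → 38/54 = 0.70370
  IV: TP=12, FP=6+0+0=6, FN=3+4+2=9 → 24/39 = 0.61538
Weighted-F1 score = Σ (supportᵢ/N)·F1 scoreᵢ with N=86: (23/86)·0.48780 + (17/86)·0.63158 + (25/86)·0.70370 + (21/86)·0.61538 = 0.6101

0.6101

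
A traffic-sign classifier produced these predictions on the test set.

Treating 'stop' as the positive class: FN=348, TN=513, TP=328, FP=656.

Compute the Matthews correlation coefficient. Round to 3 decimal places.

-0.073

MCC = (TP·TN − FP·FN) / √((TP+FP)(TP+FN)(TN+FP)(TN+FN))
Numerator = 328·513 − 656·348 = -60024
Denominator = √(984·676·1169·861) = √669513682656 = 818238.1577
MCC = -60024 / 818238.1577 = -0.073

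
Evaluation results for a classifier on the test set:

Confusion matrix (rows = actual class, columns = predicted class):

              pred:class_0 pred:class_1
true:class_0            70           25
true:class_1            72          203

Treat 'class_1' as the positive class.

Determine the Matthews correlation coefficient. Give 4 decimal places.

0.4267

MCC = (TP·TN − FP·FN) / √((TP+FP)(TP+FN)(TN+FP)(TN+FN))
Numerator = 203·70 − 25·72 = 12410
Denominator = √(228·275·95·142) = √845823000 = 29083.0363
MCC = 12410 / 29083.0363 = 0.4267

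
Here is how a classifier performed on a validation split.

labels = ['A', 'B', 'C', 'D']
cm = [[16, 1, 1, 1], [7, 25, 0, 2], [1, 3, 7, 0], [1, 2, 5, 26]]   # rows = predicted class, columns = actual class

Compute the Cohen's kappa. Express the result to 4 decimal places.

0.6614

Observed agreement pₒ = trace/N = 74/98 = 0.75510
Expected agreement pₑ = Σ (rowᵢ·colᵢ)/N² = (25·19 + 31·34 + 13·11 + 29·34)/98² = 0.27676
κ = (pₒ − pₑ)/(1 − pₑ) = (0.75510 − 0.27676)/(1 − 0.27676) = 0.6614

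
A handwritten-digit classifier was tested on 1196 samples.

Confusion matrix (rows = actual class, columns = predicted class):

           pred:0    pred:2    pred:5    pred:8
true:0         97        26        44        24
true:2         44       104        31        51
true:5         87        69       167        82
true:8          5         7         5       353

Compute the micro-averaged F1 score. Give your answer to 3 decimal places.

Micro-averaging pools counts across classes: ΣTP=721, ΣFP=475, ΣFN=475.
Micro-F1 score = 2·TP/(2·TP+FP+FN) on pooled counts = 0.603 (equals overall accuracy in single-label multiclass).

0.603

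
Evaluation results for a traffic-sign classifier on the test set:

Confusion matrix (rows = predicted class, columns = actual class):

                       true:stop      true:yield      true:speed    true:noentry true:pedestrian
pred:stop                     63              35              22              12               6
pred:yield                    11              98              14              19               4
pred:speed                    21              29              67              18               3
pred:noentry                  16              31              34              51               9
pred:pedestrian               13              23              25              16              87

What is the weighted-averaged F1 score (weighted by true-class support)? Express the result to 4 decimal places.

0.5013

Per-class F1 score (2·TP/(2·TP+FP+FN)):
  stop: TP=63, FP=35+22+12+6=75, FN=11+21+16+13=61 → 126/262 = 0.48092
  yield: TP=98, FP=11+14+19+4=48, FN=35+29+31+23=118 → 196/362 = 0.54144
  speed: TP=67, FP=21+29+18+3=71, FN=22+14+34+25=95 → 134/300 = 0.44667
  noentry: TP=51, FP=16+31+34+9=90, FN=12+19+18+16=65 → 102/257 = 0.39689
  pedestrian: TP=87, FP=13+23+25+16=77, FN=6+4+3+9=22 → 174/273 = 0.63736
Weighted-F1 score = Σ (supportᵢ/N)·F1 scoreᵢ with N=727: (124/727)·0.48092 + (216/727)·0.54144 + (162/727)·0.44667 + (116/727)·0.39689 + (109/727)·0.63736 = 0.5013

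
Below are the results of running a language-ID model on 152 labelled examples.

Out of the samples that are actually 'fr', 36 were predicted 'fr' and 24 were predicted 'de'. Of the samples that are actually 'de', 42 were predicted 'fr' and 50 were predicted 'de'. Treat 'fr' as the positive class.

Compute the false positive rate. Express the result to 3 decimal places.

0.457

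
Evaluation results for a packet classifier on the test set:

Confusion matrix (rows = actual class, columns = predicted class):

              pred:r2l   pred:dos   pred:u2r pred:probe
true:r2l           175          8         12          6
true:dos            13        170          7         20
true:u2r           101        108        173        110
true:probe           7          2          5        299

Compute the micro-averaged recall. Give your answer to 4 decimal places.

Micro-averaging pools counts across classes: ΣTP=817, ΣFP=399, ΣFN=399.
Micro-recall = TP/(TP+FN) on pooled counts = 0.6719 (equals overall accuracy in single-label multiclass).

0.6719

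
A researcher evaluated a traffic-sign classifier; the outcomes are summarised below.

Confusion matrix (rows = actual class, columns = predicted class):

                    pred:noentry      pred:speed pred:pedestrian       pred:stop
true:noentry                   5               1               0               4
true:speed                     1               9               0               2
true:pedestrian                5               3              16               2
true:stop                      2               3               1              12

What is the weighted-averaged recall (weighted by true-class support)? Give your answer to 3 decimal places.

0.636

Per-class recall (TP/(TP+FN)):
  noentry: TP=5, FN=1+0+4=5 → 5/10 = 0.5000
  speed: TP=9, FN=1+0+2=3 → 9/12 = 0.7500
  pedestrian: TP=16, FN=5+3+2=10 → 16/26 = 0.6154
  stop: TP=12, FN=2+3+1=6 → 12/18 = 0.6667
Weighted-recall = Σ (supportᵢ/N)·recallᵢ with N=66: (10/66)·0.5000 + (12/66)·0.7500 + (26/66)·0.6154 + (18/66)·0.6667 = 0.636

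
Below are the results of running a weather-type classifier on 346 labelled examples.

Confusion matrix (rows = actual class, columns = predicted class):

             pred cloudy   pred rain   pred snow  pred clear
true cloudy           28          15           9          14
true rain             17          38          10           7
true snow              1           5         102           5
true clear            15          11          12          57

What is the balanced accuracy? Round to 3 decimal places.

Balanced accuracy = mean of per-class recall.
  cloudy: recall = 28/66 = 0.4242
  rain: recall = 38/72 = 0.5278
  snow: recall = 102/113 = 0.9027
  clear: recall = 57/95 = 0.6000
Mean = (0.4242 + 0.5278 + 0.9027 + 0.6000) / 4 = 0.614

0.614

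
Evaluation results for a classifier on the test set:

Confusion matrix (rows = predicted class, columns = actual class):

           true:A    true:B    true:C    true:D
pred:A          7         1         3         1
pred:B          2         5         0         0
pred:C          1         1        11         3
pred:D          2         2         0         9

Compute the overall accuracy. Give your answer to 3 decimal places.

0.667

Accuracy = trace / total = (7+5+11+9=32) / 48 = 32/48 = 0.667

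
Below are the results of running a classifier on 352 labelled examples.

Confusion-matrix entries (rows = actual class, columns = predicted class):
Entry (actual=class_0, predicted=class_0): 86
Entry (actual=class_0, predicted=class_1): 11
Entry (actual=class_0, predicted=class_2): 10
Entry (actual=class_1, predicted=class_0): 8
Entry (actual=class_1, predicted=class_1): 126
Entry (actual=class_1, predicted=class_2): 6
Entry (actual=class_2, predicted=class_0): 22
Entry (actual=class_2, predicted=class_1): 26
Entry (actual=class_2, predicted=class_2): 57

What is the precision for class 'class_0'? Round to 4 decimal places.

Treat 'class_0' as positive and all other classes as negative.
precision = TP/(TP+FP).
class_0: TP=86, FP=8+22=30 → 86/116 = 0.74138

0.7414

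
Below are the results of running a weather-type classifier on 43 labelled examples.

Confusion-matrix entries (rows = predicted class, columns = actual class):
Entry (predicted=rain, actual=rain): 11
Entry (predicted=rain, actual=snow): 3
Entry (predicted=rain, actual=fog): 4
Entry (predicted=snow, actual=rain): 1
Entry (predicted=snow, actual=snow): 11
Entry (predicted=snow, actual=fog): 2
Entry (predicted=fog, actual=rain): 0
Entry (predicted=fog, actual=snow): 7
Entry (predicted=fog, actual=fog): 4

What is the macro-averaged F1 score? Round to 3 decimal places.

Per-class F1 score (2·TP/(2·TP+FP+FN)):
  rain: TP=11, FP=3+4=7, FN=1+0=1 → 22/30 = 0.7333
  snow: TP=11, FP=1+2=3, FN=3+7=10 → 22/35 = 0.6286
  fog: TP=4, FP=0+7=7, FN=4+2=6 → 8/21 = 0.3810
Macro-F1 score = mean = (0.7333 + 0.6286 + 0.3810) / 3 = 0.581

0.581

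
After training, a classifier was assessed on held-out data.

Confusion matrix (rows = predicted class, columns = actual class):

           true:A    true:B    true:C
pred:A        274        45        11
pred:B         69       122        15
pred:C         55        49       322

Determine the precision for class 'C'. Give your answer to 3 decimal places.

Take TP from the diagonal, FP from the rest of the 'C' prediction marginal, FN from the rest of the 'C' actual marginal.
precision = TP/(TP+FP).
C: TP=322, FP=55+49=104 → 322/426 = 0.7559

0.756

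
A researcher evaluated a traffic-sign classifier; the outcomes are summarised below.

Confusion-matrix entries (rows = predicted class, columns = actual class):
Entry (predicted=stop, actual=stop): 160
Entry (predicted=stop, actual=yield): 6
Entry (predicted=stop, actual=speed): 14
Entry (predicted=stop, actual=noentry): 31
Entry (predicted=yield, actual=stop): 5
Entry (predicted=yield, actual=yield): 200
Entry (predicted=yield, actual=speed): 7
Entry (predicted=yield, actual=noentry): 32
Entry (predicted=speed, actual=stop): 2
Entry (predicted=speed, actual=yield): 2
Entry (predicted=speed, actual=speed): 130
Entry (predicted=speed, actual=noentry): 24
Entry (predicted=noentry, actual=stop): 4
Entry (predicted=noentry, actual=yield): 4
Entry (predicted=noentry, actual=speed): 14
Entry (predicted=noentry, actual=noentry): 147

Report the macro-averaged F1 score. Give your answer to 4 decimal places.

0.8123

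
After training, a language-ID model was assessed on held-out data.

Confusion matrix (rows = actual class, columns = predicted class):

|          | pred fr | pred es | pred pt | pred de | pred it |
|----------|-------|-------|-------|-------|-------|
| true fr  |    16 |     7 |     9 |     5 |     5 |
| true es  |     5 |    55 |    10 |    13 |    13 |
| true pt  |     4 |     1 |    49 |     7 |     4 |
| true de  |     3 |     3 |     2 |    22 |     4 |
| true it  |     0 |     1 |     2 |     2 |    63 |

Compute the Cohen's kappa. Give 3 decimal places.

Observed agreement pₒ = trace/N = 205/305 = 0.6721
Expected agreement pₑ = Σ (rowᵢ·colᵢ)/N² = (42·28 + 96·67 + 65·72 + 34·49 + 68·89)/305² = 0.2151
κ = (pₒ − pₑ)/(1 − pₑ) = (0.6721 − 0.2151)/(1 − 0.2151) = 0.582

0.582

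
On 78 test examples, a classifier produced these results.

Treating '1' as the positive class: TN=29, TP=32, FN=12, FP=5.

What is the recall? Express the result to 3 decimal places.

Recall = TP/(TP+FN) = 32/(32+12) = 32/44 = 0.727

0.727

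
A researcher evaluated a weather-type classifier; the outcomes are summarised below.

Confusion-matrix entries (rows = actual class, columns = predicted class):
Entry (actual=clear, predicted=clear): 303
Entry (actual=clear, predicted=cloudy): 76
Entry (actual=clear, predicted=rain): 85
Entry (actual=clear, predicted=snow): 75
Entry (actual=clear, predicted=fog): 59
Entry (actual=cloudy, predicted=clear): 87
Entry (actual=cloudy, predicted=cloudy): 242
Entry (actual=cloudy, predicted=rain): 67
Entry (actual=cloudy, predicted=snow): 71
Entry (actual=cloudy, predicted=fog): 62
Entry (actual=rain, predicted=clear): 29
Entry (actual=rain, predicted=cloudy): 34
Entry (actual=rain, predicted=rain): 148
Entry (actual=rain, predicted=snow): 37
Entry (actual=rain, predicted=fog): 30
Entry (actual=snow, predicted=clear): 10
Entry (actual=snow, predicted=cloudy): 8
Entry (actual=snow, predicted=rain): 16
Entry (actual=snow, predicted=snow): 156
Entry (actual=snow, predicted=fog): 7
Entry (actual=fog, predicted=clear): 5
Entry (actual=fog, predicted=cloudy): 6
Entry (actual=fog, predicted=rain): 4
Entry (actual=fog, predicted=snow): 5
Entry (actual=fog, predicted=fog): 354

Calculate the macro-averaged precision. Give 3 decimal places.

0.593

Per-class precision (TP/(TP+FP)):
  clear: TP=303, FP=87+29+10+5=131 → 303/434 = 0.6982
  cloudy: TP=242, FP=76+34+8+6=124 → 242/366 = 0.6612
  rain: TP=148, FP=85+67+16+4=172 → 148/320 = 0.4625
  snow: TP=156, FP=75+71+37+5=188 → 156/344 = 0.4535
  fog: TP=354, FP=59+62+30+7=158 → 354/512 = 0.6914
Macro-precision = mean = (0.6982 + 0.6612 + 0.4625 + 0.4535 + 0.6914) / 5 = 0.593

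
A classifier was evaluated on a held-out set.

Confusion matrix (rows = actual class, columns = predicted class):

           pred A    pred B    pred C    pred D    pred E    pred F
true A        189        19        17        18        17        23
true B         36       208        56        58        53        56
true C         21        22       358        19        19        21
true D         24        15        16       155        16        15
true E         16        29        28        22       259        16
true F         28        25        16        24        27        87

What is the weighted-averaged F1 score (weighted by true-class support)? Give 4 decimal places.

Per-class F1 score (2·TP/(2·TP+FP+FN)):
  A: TP=189, FP=36+21+24+16+28=125, FN=19+17+18+17+23=94 → 378/597 = 0.63317
  B: TP=208, FP=19+22+15+29+25=110, FN=36+56+58+53+56=259 → 416/785 = 0.52994
  C: TP=358, FP=17+56+16+28+16=133, FN=21+22+19+19+21=102 → 716/951 = 0.75289
  D: TP=155, FP=18+58+19+22+24=141, FN=24+15+16+16+15=86 → 310/537 = 0.57728
  E: TP=259, FP=17+53+19+16+27=132, FN=16+29+28+22+16=111 → 518/761 = 0.68068
  F: TP=87, FP=23+56+21+15+16=131, FN=28+25+16+24+27=120 → 174/425 = 0.40941
Weighted-F1 score = Σ (supportᵢ/N)·F1 scoreᵢ with N=2028: (283/2028)·0.63317 + (467/2028)·0.52994 + (460/2028)·0.75289 + (241/2028)·0.57728 + (370/2028)·0.68068 + (207/2028)·0.40941 = 0.6157

0.6157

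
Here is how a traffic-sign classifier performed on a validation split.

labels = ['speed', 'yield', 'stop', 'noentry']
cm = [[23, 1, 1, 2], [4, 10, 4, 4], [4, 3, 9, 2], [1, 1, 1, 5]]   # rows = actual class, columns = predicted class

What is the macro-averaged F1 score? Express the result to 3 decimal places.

Per-class F1 score (2·TP/(2·TP+FP+FN)):
  speed: TP=23, FP=4+4+1=9, FN=1+1+2=4 → 46/59 = 0.7797
  yield: TP=10, FP=1+3+1=5, FN=4+4+4=12 → 20/37 = 0.5405
  stop: TP=9, FP=1+4+1=6, FN=4+3+2=9 → 18/33 = 0.5455
  noentry: TP=5, FP=2+4+2=8, FN=1+1+1=3 → 10/21 = 0.4762
Macro-F1 score = mean = (0.7797 + 0.5405 + 0.5455 + 0.4762) / 4 = 0.585

0.585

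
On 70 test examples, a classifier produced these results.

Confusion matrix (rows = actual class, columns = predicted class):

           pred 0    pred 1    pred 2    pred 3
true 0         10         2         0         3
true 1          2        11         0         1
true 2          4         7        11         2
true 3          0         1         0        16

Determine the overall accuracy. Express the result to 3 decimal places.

Accuracy = trace / total = (10+11+11+16=48) / 70 = 48/70 = 0.686

0.686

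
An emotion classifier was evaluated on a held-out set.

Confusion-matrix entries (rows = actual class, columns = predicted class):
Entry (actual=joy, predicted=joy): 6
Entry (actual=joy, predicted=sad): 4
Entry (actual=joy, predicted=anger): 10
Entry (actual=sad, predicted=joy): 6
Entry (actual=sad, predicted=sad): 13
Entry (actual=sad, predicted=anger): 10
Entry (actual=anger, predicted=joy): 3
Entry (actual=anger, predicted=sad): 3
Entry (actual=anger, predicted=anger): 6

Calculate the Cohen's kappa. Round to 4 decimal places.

0.1317

Observed agreement pₒ = trace/N = 25/61 = 0.40984
Expected agreement pₑ = Σ (rowᵢ·colᵢ)/N² = (20·15 + 29·20 + 12·26)/61² = 0.32034
κ = (pₒ − pₑ)/(1 − pₑ) = (0.40984 − 0.32034)/(1 − 0.32034) = 0.1317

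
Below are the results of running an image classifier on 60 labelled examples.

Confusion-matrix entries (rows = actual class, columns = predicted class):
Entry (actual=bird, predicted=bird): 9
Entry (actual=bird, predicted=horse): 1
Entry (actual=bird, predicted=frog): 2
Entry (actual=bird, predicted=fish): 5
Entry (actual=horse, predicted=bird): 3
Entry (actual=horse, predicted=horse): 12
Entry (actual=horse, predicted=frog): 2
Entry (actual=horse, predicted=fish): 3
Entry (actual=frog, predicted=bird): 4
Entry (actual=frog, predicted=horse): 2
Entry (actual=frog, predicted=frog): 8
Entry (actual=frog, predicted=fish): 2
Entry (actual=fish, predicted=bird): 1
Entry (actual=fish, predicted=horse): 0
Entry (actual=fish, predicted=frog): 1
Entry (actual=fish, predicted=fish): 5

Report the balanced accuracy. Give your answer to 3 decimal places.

Balanced accuracy = mean of per-class recall.
  bird: recall = 9/17 = 0.5294
  horse: recall = 12/20 = 0.6000
  frog: recall = 8/16 = 0.5000
  fish: recall = 5/7 = 0.7143
Mean = (0.5294 + 0.6000 + 0.5000 + 0.7143) / 4 = 0.586

0.586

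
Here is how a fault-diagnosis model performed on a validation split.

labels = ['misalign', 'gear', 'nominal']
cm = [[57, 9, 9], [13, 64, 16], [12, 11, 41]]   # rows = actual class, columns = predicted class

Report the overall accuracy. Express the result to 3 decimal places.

Accuracy = trace / total = (57+64+41=162) / 232 = 162/232 = 0.698

0.698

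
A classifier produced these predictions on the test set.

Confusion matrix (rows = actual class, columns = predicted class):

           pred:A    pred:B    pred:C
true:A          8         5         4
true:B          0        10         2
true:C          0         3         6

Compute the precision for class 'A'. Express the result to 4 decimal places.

Take TP from the diagonal, FP from the rest of the 'A' prediction marginal, FN from the rest of the 'A' actual marginal.
precision = TP/(TP+FP).
A: TP=8, FP=0+0=0 → 8/8 = 1.00000

1.0000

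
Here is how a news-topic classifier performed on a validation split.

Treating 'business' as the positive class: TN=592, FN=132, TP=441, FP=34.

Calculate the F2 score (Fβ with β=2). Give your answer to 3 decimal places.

Fβ = (1+β²)·TP / ((1+β²)·TP + β²·FN + FP), with β²=4
= 5·441 / (5·441 + 4·132 + 34) = 0.797

0.797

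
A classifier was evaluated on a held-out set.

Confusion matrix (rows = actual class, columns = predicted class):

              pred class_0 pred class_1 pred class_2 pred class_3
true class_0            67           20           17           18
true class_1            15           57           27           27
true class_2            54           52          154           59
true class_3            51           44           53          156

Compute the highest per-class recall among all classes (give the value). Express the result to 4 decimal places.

Per-class recall (TP/(TP+FN)):
  class_0: TP=67, FN=20+17+18=55 → 67/122 = 0.54918
  class_1: TP=57, FN=15+27+27=69 → 57/126 = 0.45238
  class_2: TP=154, FN=54+52+59=165 → 154/319 = 0.48276
  class_3: TP=156, FN=51+44+53=148 → 156/304 = 0.51316
Highest is class 'class_0' with recall = 0.5492.

0.5492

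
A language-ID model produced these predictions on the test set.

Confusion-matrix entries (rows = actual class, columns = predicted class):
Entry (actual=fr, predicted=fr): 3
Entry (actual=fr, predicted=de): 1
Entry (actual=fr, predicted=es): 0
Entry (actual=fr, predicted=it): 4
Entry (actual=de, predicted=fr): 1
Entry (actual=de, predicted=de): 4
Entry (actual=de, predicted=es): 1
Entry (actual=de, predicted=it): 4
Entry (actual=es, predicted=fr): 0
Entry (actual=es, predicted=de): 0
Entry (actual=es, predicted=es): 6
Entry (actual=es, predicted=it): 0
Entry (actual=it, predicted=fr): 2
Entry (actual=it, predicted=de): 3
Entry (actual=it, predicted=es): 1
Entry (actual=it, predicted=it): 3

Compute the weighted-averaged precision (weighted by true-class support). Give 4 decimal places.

0.4835

Per-class precision (TP/(TP+FP)):
  fr: TP=3, FP=1+0+2=3 → 3/6 = 0.50000
  de: TP=4, FP=1+0+3=4 → 4/8 = 0.50000
  es: TP=6, FP=0+1+1=2 → 6/8 = 0.75000
  it: TP=3, FP=4+4+0=8 → 3/11 = 0.27273
Weighted-precision = Σ (supportᵢ/N)·precisionᵢ with N=33: (8/33)·0.50000 + (10/33)·0.50000 + (6/33)·0.75000 + (9/33)·0.27273 = 0.4835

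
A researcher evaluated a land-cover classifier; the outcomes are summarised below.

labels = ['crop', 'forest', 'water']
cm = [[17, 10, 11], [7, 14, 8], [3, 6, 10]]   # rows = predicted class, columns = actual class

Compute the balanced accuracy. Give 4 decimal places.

0.4804

Balanced accuracy = mean of per-class recall.
  crop: recall = 17/27 = 0.62963
  forest: recall = 14/30 = 0.46667
  water: recall = 10/29 = 0.34483
Mean = (0.62963 + 0.46667 + 0.34483) / 3 = 0.4804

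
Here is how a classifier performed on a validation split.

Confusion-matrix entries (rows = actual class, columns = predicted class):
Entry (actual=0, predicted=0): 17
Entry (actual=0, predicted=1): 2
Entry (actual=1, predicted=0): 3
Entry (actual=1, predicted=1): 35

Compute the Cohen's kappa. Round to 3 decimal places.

Observed agreement pₒ = trace/N = 52/57 = 0.9123
Expected agreement pₑ = Σ (rowᵢ·colᵢ)/N² = (19·20 + 38·37)/57² = 0.5497
κ = (pₒ − pₑ)/(1 − pₑ) = (0.9123 − 0.5497)/(1 − 0.5497) = 0.805

0.805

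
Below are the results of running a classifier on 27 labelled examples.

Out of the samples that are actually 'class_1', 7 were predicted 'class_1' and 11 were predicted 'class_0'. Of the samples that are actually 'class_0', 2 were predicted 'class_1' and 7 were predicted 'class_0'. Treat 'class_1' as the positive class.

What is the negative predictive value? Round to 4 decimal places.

0.3889

NPV = TN/(TN+FN) = 7/(7+11) = 0.3889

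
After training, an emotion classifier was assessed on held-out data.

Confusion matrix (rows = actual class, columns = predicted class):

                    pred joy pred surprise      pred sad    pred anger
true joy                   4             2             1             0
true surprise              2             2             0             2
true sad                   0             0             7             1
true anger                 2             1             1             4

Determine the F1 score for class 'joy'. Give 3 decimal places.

Treat 'joy' as positive and all other classes as negative.
F1 score = 2·TP/(2·TP+FP+FN).
joy: TP=4, FP=2+0+2=4, FN=2+1+0=3 → 8/15 = 0.5333

0.533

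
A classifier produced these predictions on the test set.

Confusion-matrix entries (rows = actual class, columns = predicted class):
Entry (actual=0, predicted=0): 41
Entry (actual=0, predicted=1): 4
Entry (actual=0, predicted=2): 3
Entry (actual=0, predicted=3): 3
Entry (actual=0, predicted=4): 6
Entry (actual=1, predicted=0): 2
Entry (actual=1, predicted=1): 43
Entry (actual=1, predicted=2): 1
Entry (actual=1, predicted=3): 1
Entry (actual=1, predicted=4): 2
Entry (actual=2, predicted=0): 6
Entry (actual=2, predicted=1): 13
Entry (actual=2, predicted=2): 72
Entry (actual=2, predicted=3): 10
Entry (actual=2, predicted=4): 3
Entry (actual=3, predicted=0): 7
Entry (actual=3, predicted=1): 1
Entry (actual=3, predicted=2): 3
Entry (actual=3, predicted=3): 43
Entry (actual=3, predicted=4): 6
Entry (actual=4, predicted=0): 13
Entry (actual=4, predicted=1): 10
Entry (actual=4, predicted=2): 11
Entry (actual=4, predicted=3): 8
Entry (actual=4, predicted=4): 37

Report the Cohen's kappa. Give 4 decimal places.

Observed agreement pₒ = trace/N = 236/349 = 0.67622
Expected agreement pₑ = Σ (rowᵢ·colᵢ)/N² = (57·69 + 49·71 + 104·90 + 60·65 + 79·54)/349² = 0.20474
κ = (pₒ − pₑ)/(1 − pₑ) = (0.67622 − 0.20474)/(1 − 0.20474) = 0.5929

0.5929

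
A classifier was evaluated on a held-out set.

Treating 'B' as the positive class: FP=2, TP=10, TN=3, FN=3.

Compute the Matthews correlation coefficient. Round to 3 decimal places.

MCC = (TP·TN − FP·FN) / √((TP+FP)(TP+FN)(TN+FP)(TN+FN))
Numerator = 10·3 − 2·3 = 24
Denominator = √(12·13·5·6) = √4680 = 68.4105
MCC = 24 / 68.4105 = 0.351

0.351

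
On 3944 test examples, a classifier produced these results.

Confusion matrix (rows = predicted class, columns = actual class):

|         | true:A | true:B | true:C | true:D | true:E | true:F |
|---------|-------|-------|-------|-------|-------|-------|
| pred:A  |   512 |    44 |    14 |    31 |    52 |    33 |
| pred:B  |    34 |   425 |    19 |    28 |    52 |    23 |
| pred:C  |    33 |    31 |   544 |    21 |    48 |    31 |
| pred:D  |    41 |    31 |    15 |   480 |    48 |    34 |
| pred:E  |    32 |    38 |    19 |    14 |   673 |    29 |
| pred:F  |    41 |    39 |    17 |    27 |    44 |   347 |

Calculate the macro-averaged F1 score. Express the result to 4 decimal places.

Per-class F1 score (2·TP/(2·TP+FP+FN)):
  A: TP=512, FP=44+14+31+52+33=174, FN=34+33+41+32+41=181 → 1024/1379 = 0.74257
  B: TP=425, FP=34+19+28+52+23=156, FN=44+31+31+38+39=183 → 850/1189 = 0.71489
  C: TP=544, FP=33+31+21+48+31=164, FN=14+19+15+19+17=84 → 1088/1336 = 0.81437
  D: TP=480, FP=41+31+15+48+34=169, FN=31+28+21+14+27=121 → 960/1250 = 0.76800
  E: TP=673, FP=32+38+19+14+29=132, FN=52+52+48+48+44=244 → 1346/1722 = 0.78165
  F: TP=347, FP=41+39+17+27+44=168, FN=33+23+31+34+29=150 → 694/1012 = 0.68577
Macro-F1 score = mean = (0.74257 + 0.71489 + 0.81437 + 0.76800 + 0.78165 + 0.68577) / 6 = 0.7512

0.7512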